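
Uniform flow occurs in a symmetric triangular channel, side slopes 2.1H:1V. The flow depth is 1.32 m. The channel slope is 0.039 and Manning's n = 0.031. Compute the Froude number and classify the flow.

supercritical

For a triangular section with side slope z = 2.1: A = zy² = 2.1×1.32² = 3.659 m²; P = 2y√(1+z²) = 2×1.32×2.326 = 6.14 m.
Hydraulic radius R = A/P = 3.659/6.14 = 0.5959 m.
V = (1/n) R^(2/3) √S = (1/0.031) × 0.5959^(2/3) × √0.039 = 4.511 m/s. Hydraulic depth D_h = A/T = 3.659/5.544 = 0.66 m.
Froude number Fr = V/√(g·D_h) = 4.511/√(9.81×0.66) = 1.77, which is greater than 1, so the flow is supercritical.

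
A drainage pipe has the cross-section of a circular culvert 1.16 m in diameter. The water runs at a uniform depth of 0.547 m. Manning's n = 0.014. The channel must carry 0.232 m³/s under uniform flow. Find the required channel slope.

S = 0.000241

For a circular section of diameter D = 1.16 m at depth y = 0.547 m, the central angle is θ = 2 arccos(1 − 2y/D) = 3.028 rad. Then A = (D²/8)(θ − sin θ) = 0.4902 m² and P = Dθ/2 = 1.756 m.
Hydraulic radius R = A/P = 0.4902/1.756 = 0.2791 m.
From Manning's equation, S = [nQ / (1 A R^(2/3))]² = [0.014 × 0.232 / (1 × 0.4902 × 0.2791^(2/3))]² = 0.000241.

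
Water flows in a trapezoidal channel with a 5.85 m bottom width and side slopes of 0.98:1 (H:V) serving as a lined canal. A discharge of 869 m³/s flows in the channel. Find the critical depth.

At critical depth, Q² T / (g A³) = 1, i.e. A³/T = Q²/g = 869²/9.81 = 76980.
At y = 6.19 m: A³/T = 22320 — short.
At y = 10.4 m: A³/T = 177000 — over.
At y = 8.48 m: A³/T = 77050 — matches.

y_c = 8.48 m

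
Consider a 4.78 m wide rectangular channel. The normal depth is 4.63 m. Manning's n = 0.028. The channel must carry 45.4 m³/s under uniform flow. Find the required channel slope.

S = 0.0018

Flow area A = b·y = 4.78 × 4.63 = 22.13 m². Wetted perimeter P = b + 2y = 4.78 + 2×4.63 = 14.04 m.
Hydraulic radius R = A/P = 22.13/14.04 = 1.576 m.
From Manning's equation, S = [nQ / (1 A R^(2/3))]² = [0.028 × 45.4 / (1 × 22.13 × 1.576^(2/3))]² = 0.0018.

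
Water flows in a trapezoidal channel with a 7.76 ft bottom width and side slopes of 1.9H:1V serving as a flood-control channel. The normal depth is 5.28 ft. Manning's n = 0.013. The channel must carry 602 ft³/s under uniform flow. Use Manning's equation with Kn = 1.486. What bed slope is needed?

With bottom width b = 7.76 ft and side slope z = 1.9: A = (b + zy)y = (7.76 + 1.9×5.28)×5.28 = 93.94 ft²; P = b + 2y√(1+z²) = 7.76 + 2×5.28×2.147 = 30.43 ft.
Hydraulic radius R = A/P = 93.94/30.43 = 3.087 ft.
From Manning's equation, S = [nQ / (1.486 A R^(2/3))]² = [0.013 × 602 / (1.486 × 93.94 × 3.087^(2/3))]² = 0.000699.

S = 0.000699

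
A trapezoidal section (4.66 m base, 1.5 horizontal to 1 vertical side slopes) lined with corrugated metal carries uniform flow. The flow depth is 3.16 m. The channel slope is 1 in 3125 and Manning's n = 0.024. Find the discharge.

Q = 33.4 m³/s

With bottom width b = 4.66 m and side slope z = 1.5: A = (b + zy)y = (4.66 + 1.5×3.16)×3.16 = 29.7 m²; P = b + 2y√(1+z²) = 4.66 + 2×3.16×1.803 = 16.05 m.
Hydraulic radius R = A/P = 29.7/16.05 = 1.85 m.
Manning's equation: Q = (1/n) A R^(2/3) S^(1/2) = (1/0.024) × 29.7 × 1.85^(2/3) × 0.00032^(1/2) = 33.4 m³/s.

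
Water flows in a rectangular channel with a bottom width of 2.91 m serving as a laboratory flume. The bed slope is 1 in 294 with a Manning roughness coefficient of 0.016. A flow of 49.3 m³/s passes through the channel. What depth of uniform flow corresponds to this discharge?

Manning's equation rearranged: A R^(2/3) = nQ / (1·√S) = 0.016 × 49.3 / (√0.003401) = 13.53.
At y = 3.28 m: A R^(2/3) = 9.595 — too small.
At y = 4.38 m: A R^(2/3) = 13.52 — matches.

y_n = 4.38 m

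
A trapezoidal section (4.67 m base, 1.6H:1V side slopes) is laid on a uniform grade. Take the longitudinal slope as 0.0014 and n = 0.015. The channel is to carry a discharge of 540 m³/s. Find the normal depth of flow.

Manning's equation rearranged: A R^(2/3) = nQ / (1·√S) = 0.015 × 540 / (√0.0014) = 216.5.
Try y = 7.02 m: A R^(2/3) = 261.4 — high.
Try y = 4.5 m: A R^(2/3) = 97.53 — low.
Try y = 6.46 m: A R^(2/3) = 216.5 — ≈ 216.5.

y_n = 6.46 m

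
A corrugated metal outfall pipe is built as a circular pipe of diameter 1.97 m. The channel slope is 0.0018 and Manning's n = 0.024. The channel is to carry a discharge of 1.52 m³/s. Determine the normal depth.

Manning's equation rearranged: A R^(2/3) = nQ / (1·√S) = 0.024 × 1.52 / (√0.0018) = 0.8598.
Trying y = 1.18 m: A R^(2/3) = 1.274 — too large.
Trying y = 0.644 m: A R^(2/3) = 0.4391 — too small.
Trying y = 0.929 m: A R^(2/3) = 0.8595 — matches.

y_n = 0.929 m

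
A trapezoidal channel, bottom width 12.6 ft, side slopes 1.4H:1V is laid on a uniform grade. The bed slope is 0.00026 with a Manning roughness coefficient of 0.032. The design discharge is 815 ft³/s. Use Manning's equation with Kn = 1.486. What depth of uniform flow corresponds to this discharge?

Manning's equation rearranged: A R^(2/3) = nQ / (1.486·√S) = 0.032 × 815 / (1.486 × √0.00026) = 1088.
Trying y = 13.2 ft: A R^(2/3) = 1511 — too large.
Trying y = 8.7 ft: A R^(2/3) = 636.1 — too small.
Trying y = 11.3 ft: A R^(2/3) = 1088 — matches.

y_n = 11.3 ft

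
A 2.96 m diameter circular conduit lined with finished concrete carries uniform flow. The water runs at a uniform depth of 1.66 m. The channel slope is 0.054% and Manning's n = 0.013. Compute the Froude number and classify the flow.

subcritical

For a circular section of diameter D = 2.96 m at depth y = 1.66 m, the central angle is θ = 2 arccos(1 − 2y/D) = 3.385 rad. Then A = (D²/8)(θ − sin θ) = 3.972 m² and P = Dθ/2 = 5.01 m.
Hydraulic radius R = A/P = 3.972/5.01 = 0.7928 m.
V = (1/n) R^(2/3) √S = (1/0.013) × 0.7928^(2/3) × √0.00054 = 1.531 m/s. Hydraulic depth D_h = A/T = 3.972/2.938 = 1.352 m.
Froude number Fr = V/√(g·D_h) = 1.531/√(9.81×1.352) = 0.42, which is less than 1, so the flow is subcritical.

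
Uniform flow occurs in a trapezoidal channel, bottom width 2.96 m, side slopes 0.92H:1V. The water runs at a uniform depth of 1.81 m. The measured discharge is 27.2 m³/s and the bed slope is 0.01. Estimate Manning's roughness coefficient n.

With bottom width b = 2.96 m and side slope z = 0.92: A = (b + zy)y = (2.96 + 0.92×1.81)×1.81 = 8.372 m²; P = b + 2y√(1+z²) = 2.96 + 2×1.81×1.359 = 7.879 m.
Hydraulic radius R = A/P = 8.372/7.879 = 1.063 m.
Rearranging Manning's equation: n = (1/Q) A R^(2/3) S^(1/2) = (1/27.2) × 8.372 × 1.063^(2/3) × √0.01 = 0.032.

n = 0.032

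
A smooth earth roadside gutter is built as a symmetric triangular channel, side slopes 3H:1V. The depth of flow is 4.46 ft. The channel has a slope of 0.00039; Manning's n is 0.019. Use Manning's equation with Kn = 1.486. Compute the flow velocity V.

V = 2.55 ft/s

For a triangular section with side slope z = 3: A = zy² = 3×4.46² = 59.67 ft²; P = 2y√(1+z²) = 2×4.46×3.162 = 28.21 ft.
Hydraulic radius R = A/P = 59.67/28.21 = 2.116 ft.
From Manning's equation, V = (1.486/n) R^(2/3) S^(1/2) = (1.486/0.019) × 2.116^(2/3) × 0.00039^(1/2) = 2.55 ft/s.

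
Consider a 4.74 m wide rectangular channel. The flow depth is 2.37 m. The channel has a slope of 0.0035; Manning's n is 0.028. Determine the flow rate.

Q = 26.6 m³/s

Flow area A = b·y = 4.74 × 2.37 = 11.23 m². Wetted perimeter P = b + 2y = 4.74 + 2×2.37 = 9.48 m.
Hydraulic radius R = A/P = 11.23/9.48 = 1.185 m.
Manning's equation: Q = (1/n) A R^(2/3) S^(1/2) = (1/0.028) × 11.23 × 1.185^(2/3) × 0.0035^(1/2) = 26.6 m³/s.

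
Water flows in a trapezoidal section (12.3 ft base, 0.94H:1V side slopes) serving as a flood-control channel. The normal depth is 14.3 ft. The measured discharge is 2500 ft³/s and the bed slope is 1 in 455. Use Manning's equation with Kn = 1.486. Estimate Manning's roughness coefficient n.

With bottom width b = 12.3 ft and side slope z = 0.94: A = (b + zy)y = (12.3 + 0.94×14.3)×14.3 = 368.1 ft²; P = b + 2y√(1+z²) = 12.3 + 2×14.3×1.372 = 51.55 ft.
Hydraulic radius R = A/P = 368.1/51.55 = 7.141 ft.
Rearranging Manning's equation: n = (1.486/Q) A R^(2/3) S^(1/2) = (1.486/2500) × 368.1 × 7.141^(2/3) × √0.002198 = 0.038.

n = 0.038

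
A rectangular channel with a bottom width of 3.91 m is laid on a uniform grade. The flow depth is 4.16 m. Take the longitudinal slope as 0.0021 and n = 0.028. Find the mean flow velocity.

V = 1.98 m/s

Flow area A = b·y = 3.91 × 4.16 = 16.27 m². Wetted perimeter P = b + 2y = 3.91 + 2×4.16 = 12.23 m.
Hydraulic radius R = A/P = 16.27/12.23 = 1.33 m.
From Manning's equation, V = (1/n) R^(2/3) S^(1/2) = (1/0.028) × 1.33^(2/3) × 0.0021^(1/2) = 1.98 m/s.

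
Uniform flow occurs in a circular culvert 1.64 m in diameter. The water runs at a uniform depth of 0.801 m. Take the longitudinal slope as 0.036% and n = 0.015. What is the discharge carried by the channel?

Q = 0.708 m³/s

For a circular section of diameter D = 1.64 m at depth y = 0.801 m, the central angle is θ = 2 arccos(1 − 2y/D) = 3.095 rad. Then A = (D²/8)(θ − sin θ) = 1.025 m² and P = Dθ/2 = 2.538 m.
Hydraulic radius R = A/P = 1.025/2.538 = 0.4039 m.
Manning's equation: Q = (1/n) A R^(2/3) S^(1/2) = (1/0.015) × 1.025 × 0.4039^(2/3) × 0.00036^(1/2) = 0.708 m³/s.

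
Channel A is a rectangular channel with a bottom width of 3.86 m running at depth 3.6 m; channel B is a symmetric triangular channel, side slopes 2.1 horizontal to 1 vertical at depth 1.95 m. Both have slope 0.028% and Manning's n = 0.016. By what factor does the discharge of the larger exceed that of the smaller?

2.21

Channel A: Flow area A = b·y = 3.86 × 3.6 = 13.9 m². Wetted perimeter P = b + 2y = 3.86 + 2×3.6 = 11.06 m. Hydraulic radius R = A/P = 13.9/11.06 = 1.256 m. Q_A = (1/0.016)·13.9·1.256^(2/3)·√0.00028 = 16.92 m³/s.
Channel B: For a triangular section with side slope z = 2.1: A = zy² = 2.1×1.95² = 7.985 m²; P = 2y√(1+z²) = 2×1.95×2.326 = 9.071 m. Hydraulic radius R = A/P = 7.985/9.071 = 0.8803 m. Q_B = (1/0.016)·7.985·0.8803^(2/3)·√0.00028 = 7.671 m³/s.
The larger discharge is 16.92 m³/s and the smaller is 7.671 m³/s; the ratio is 2.21.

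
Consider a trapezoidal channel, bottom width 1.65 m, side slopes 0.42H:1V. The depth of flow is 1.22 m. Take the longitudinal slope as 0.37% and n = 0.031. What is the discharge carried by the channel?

With bottom width b = 1.65 m and side slope z = 0.42: A = (b + zy)y = (1.65 + 0.42×1.22)×1.22 = 2.638 m²; P = b + 2y√(1+z²) = 1.65 + 2×1.22×1.085 = 4.296 m.
Hydraulic radius R = A/P = 2.638/4.296 = 0.614 m.
Manning's equation: Q = (1/n) A R^(2/3) S^(1/2) = (1/0.031) × 2.638 × 0.614^(2/3) × 0.0037^(1/2) = 3.74 m³/s.

Q = 3.74 m³/s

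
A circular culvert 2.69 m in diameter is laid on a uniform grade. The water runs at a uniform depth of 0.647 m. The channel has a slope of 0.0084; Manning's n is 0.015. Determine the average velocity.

For a circular section of diameter D = 2.69 m at depth y = 0.647 m, the central angle is θ = 2 arccos(1 − 2y/D) = 2.05 rad. Then A = (D²/8)(θ − sin θ) = 1.052 m² and P = Dθ/2 = 2.758 m.
Hydraulic radius R = A/P = 1.052/2.758 = 0.3815 m.
From Manning's equation, V = (1/n) R^(2/3) S^(1/2) = (1/0.015) × 0.3815^(2/3) × 0.0084^(1/2) = 3.21 m/s.

V = 3.21 m/s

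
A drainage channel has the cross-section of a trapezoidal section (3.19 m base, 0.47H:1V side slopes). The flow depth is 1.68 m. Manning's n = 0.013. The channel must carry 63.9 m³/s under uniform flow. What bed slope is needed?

With bottom width b = 3.19 m and side slope z = 0.47: A = (b + zy)y = (3.19 + 0.47×1.68)×1.68 = 6.686 m²; P = b + 2y√(1+z²) = 3.19 + 2×1.68×1.105 = 6.903 m.
Hydraulic radius R = A/P = 6.686/6.903 = 0.9686 m.
From Manning's equation, S = [nQ / (1 A R^(2/3))]² = [0.013 × 63.9 / (1 × 6.686 × 0.9686^(2/3))]² = 0.0161.

S = 0.0161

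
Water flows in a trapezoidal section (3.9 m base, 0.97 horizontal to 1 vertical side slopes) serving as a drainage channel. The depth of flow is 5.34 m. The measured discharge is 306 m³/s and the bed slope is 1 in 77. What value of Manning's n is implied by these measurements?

With bottom width b = 3.9 m and side slope z = 0.97: A = (b + zy)y = (3.9 + 0.97×5.34)×5.34 = 48.49 m²; P = b + 2y√(1+z²) = 3.9 + 2×5.34×1.393 = 18.78 m.
Hydraulic radius R = A/P = 48.49/18.78 = 2.582 m.
Rearranging Manning's equation: n = (1/Q) A R^(2/3) S^(1/2) = (1/306) × 48.49 × 2.582^(2/3) × √0.01299 = 0.034.

n = 0.034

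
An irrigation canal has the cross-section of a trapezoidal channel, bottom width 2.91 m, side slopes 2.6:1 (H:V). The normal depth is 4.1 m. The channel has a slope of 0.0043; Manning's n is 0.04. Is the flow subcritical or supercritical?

With bottom width b = 2.91 m and side slope z = 2.6: A = (b + zy)y = (2.91 + 2.6×4.1)×4.1 = 55.64 m²; P = b + 2y√(1+z²) = 2.91 + 2×4.1×2.786 = 25.75 m.
Hydraulic radius R = A/P = 55.64/25.75 = 2.16 m.
V = (1/n) R^(2/3) √S = (1/0.04) × 2.16^(2/3) × √0.0043 = 2.74 m/s. Hydraulic depth D_h = A/T = 55.64/24.23 = 2.296 m.
Froude number Fr = V/√(g·D_h) = 2.74/√(9.81×2.296) = 0.577, which is less than 1, so the flow is subcritical.

subcritical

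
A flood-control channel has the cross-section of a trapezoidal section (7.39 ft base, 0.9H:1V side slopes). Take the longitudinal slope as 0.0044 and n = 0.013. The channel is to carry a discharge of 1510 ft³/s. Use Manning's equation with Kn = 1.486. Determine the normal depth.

Manning's equation rearranged: A R^(2/3) = nQ / (1.486·√S) = 0.013 × 1510 / (1.486 × √0.0044) = 199.1.
At y = 8.13 ft: A R^(2/3) = 305.6 — high.
At y = 6.54 ft: A R^(2/3) = 199.2 — close enough.

y_n = 6.54 ft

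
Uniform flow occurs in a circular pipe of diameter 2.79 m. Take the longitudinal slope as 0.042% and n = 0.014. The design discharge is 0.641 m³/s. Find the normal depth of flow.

y_n = 0.569 m

Manning's equation rearranged: A R^(2/3) = nQ / (1·√S) = 0.014 × 0.641 / (√0.00042) = 0.4379.
At y = 0.655 m: A R^(2/3) = 0.5812 — high.
At y = 0.505 m: A R^(2/3) = 0.3437 — low.
At y = 0.569 m: A R^(2/3) = 0.438 — ≈ 0.4379.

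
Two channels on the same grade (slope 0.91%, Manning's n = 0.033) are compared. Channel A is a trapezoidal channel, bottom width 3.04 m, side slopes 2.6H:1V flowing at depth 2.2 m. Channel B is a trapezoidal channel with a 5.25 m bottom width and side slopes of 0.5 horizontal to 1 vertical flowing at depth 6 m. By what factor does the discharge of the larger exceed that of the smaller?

Channel A: With bottom width b = 3.04 m and side slope z = 2.6: A = (b + zy)y = (3.04 + 2.6×2.2)×2.2 = 19.27 m²; P = b + 2y√(1+z²) = 3.04 + 2×2.2×2.786 = 15.3 m. Hydraulic radius R = A/P = 19.27/15.3 = 1.26 m. Q_A = (1/0.033)·19.27·1.26^(2/3)·√0.0091 = 64.99 m³/s.
Channel B: With bottom width b = 5.25 m and side slope z = 0.5: A = (b + zy)y = (5.25 + 0.5×6)×6 = 49.5 m²; P = b + 2y√(1+z²) = 5.25 + 2×6×1.118 = 18.67 m. Hydraulic radius R = A/P = 49.5/18.67 = 2.652 m. Q_B = (1/0.033)·49.5·2.652^(2/3)·√0.0091 = 274.1 m³/s.
The larger discharge is 274.1 m³/s and the smaller is 64.99 m³/s; the ratio is 4.22.

4.22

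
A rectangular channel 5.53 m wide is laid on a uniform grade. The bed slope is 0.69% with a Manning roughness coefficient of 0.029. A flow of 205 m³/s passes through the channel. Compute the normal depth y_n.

y_n = 8.01 m

Manning's equation rearranged: A R^(2/3) = nQ / (1·√S) = 0.029 × 205 / (√0.0069) = 71.57.
At y = 6.93 m: A R^(2/3) = 60.35 — too small.
At y = 9.91 m: A R^(2/3) = 91.62 — too large.
At y = 8.01 m: A R^(2/3) = 71.61 — matches.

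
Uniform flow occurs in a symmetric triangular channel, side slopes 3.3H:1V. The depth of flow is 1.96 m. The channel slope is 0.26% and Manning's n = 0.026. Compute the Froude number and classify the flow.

For a triangular section with side slope z = 3.3: A = zy² = 3.3×1.96² = 12.68 m²; P = 2y√(1+z²) = 2×1.96×3.448 = 13.52 m.
Hydraulic radius R = A/P = 12.68/13.52 = 0.9379 m.
V = (1/n) R^(2/3) √S = (1/0.026) × 0.9379^(2/3) × √0.0026 = 1.879 m/s. Hydraulic depth D_h = A/T = 12.68/12.94 = 0.98 m.
Froude number Fr = V/√(g·D_h) = 1.879/√(9.81×0.98) = 0.606, which is less than 1, so the flow is subcritical.

subcritical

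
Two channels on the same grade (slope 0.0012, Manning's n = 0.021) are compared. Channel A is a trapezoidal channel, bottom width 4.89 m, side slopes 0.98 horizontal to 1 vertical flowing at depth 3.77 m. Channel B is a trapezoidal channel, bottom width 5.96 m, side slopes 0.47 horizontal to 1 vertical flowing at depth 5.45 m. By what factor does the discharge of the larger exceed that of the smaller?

Channel A: With bottom width b = 4.89 m and side slope z = 0.98: A = (b + zy)y = (4.89 + 0.98×3.77)×3.77 = 32.36 m²; P = b + 2y√(1+z²) = 4.89 + 2×3.77×1.4 = 15.45 m. Hydraulic radius R = A/P = 32.36/15.45 = 2.095 m. Q_A = (1/0.021)·32.36·2.095^(2/3)·√0.0012 = 87.41 m³/s.
Channel B: With bottom width b = 5.96 m and side slope z = 0.47: A = (b + zy)y = (5.96 + 0.47×5.45)×5.45 = 46.44 m²; P = b + 2y√(1+z²) = 5.96 + 2×5.45×1.105 = 18 m. Hydraulic radius R = A/P = 46.44/18 = 2.58 m. Q_B = (1/0.021)·46.44·2.58^(2/3)·√0.0012 = 144.1 m³/s.
The larger discharge is 144.1 m³/s and the smaller is 87.41 m³/s; the ratio is 1.65.

1.65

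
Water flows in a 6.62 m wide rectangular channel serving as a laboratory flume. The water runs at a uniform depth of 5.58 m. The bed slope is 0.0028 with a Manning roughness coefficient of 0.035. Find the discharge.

Q = 90.9 m³/s

Flow area A = b·y = 6.62 × 5.58 = 36.94 m². Wetted perimeter P = b + 2y = 6.62 + 2×5.58 = 17.78 m.
Hydraulic radius R = A/P = 36.94/17.78 = 2.078 m.
Manning's equation: Q = (1/n) A R^(2/3) S^(1/2) = (1/0.035) × 36.94 × 2.078^(2/3) × 0.0028^(1/2) = 90.9 m³/s.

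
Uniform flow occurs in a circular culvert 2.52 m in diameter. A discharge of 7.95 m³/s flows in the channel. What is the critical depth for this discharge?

y_c = 1.28 m

At critical depth, Q² T / (g A³) = 1, i.e. A³/T = Q²/g = 7.95²/9.81 = 6.443.
At y = 1.56 m: A³/T = 13.93 — over.
At y = 1.11 m: A³/T = 3.79 — short.
At y = 1.28 m: A³/T = 6.536 — close enough.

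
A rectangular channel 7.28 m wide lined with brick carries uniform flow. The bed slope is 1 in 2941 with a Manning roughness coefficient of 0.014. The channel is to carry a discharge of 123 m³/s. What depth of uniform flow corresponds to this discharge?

y_n = 7.14 m

Manning's equation rearranged: A R^(2/3) = nQ / (1·√S) = 0.014 × 123 / (√0.00034) = 93.39.
Trying y = 8.03 m: A R^(2/3) = 107.8 — too large.
Trying y = 5.25 m: A R^(2/3) = 63.66 — too small.
Trying y = 7.14 m: A R^(2/3) = 93.46 — close enough.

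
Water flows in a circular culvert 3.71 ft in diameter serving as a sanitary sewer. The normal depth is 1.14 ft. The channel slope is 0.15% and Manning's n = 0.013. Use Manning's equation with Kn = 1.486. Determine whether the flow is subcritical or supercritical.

For a circular section of diameter D = 3.71 ft at depth y = 1.14 ft, the central angle is θ = 2 arccos(1 − 2y/D) = 2.35 rad. Then A = (D²/8)(θ − sin θ) = 2.82 ft² and P = Dθ/2 = 4.36 ft.
Hydraulic radius R = A/P = 2.82/4.36 = 0.6468 ft.
V = (1.486/n) R^(2/3) √S = (1.486/0.013) × 0.6468^(2/3) × √0.0015 = 3.311 ft/s. Hydraulic depth D_h = A/T = 2.82/3.423 = 0.8237 ft.
Froude number Fr = V/√(g·D_h) = 3.311/√(32.2×0.8237) = 0.643, which is less than 1, so the flow is subcritical.

subcritical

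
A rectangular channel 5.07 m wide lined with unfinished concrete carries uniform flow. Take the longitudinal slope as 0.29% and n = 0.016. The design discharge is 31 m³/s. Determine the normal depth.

y_n = 1.77 m

Manning's equation rearranged: A R^(2/3) = nQ / (1·√S) = 0.016 × 31 / (√0.0029) = 9.21.
At y = 1.21 m: A R^(2/3) = 5.37 — short.
At y = 2.09 m: A R^(2/3) = 11.6 — over.
At y = 1.77 m: A R^(2/3) = 9.225 — close enough.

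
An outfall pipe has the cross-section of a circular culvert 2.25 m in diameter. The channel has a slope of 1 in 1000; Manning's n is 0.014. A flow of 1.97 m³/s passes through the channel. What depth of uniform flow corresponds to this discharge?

Manning's equation rearranged: A R^(2/3) = nQ / (1·√S) = 0.014 × 1.97 / (√0.001) = 0.8722.
Try y = 0.621 m: A R^(2/3) = 0.451 — too small.
Try y = 0.878 m: A R^(2/3) = 0.8725 — ≈ 0.8722.

y_n = 0.878 m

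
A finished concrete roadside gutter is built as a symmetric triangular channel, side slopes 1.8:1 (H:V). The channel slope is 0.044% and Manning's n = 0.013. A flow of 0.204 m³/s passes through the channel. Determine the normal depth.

y_n = 0.454 m

Manning's equation rearranged: A R^(2/3) = nQ / (1·√S) = 0.013 × 0.204 / (√0.00044) = 0.1264.
Try y = 0.326 m: A R^(2/3) = 0.05219 — too small.
Try y = 0.52 m: A R^(2/3) = 0.1813 — too large.
Try y = 0.454 m: A R^(2/3) = 0.1262 — matches.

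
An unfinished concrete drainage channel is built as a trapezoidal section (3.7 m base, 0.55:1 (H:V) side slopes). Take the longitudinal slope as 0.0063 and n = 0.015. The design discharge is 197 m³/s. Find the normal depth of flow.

y_n = 4.11 m

Manning's equation rearranged: A R^(2/3) = nQ / (1·√S) = 0.015 × 197 / (√0.0063) = 37.23.
Try y = 3.24 m: A R^(2/3) = 24.31 — low.
Try y = 4.47 m: A R^(2/3) = 43.41 — high.
Try y = 4.11 m: A R^(2/3) = 37.22 — ≈ 37.23.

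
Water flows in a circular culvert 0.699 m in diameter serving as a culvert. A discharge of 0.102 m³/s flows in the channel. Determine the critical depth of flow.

At critical depth, Q² T / (g A³) = 1, i.e. A³/T = Q²/g = 0.102²/9.81 = 0.001061.
At y = 0.171 m: A³/T = 0.000641 — short.
At y = 0.234 m: A³/T = 0.002166 — over.
At y = 0.195 m: A³/T = 0.001069 — ≈ 0.001061.

y_c = 0.195 m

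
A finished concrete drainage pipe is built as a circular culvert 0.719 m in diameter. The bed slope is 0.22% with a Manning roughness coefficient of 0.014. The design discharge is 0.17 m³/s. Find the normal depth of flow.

Manning's equation rearranged: A R^(2/3) = nQ / (1·√S) = 0.014 × 0.17 / (√0.0022) = 0.05074.
Try y = 0.361 m: A R^(2/3) = 0.06512 — high.
Try y = 0.218 m: A R^(2/3) = 0.02585 — low.
Try y = 0.313 m: A R^(2/3) = 0.05078 — close enough.

y_n = 0.313 m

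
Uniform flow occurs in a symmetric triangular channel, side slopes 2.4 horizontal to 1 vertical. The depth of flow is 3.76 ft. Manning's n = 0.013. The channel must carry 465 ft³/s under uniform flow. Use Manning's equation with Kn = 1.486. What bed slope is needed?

For a triangular section with side slope z = 2.4: A = zy² = 2.4×3.76² = 33.93 ft²; P = 2y√(1+z²) = 2×3.76×2.6 = 19.55 ft.
Hydraulic radius R = A/P = 33.93/19.55 = 1.735 ft.
From Manning's equation, S = [nQ / (1.486 A R^(2/3))]² = [0.013 × 465 / (1.486 × 33.93 × 1.735^(2/3))]² = 0.00689.

S = 0.00689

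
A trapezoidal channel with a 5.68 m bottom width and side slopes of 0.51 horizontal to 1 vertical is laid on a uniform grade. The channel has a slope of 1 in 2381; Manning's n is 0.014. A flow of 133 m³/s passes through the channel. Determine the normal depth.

y_n = 5.6 m

Manning's equation rearranged: A R^(2/3) = nQ / (1·√S) = 0.014 × 133 / (√0.00042) = 90.86.
At y = 4.79 m: A R^(2/3) = 69.12 — too small.
At y = 6.06 m: A R^(2/3) = 104.5 — too large.
At y = 5.6 m: A R^(2/3) = 90.82 — close enough.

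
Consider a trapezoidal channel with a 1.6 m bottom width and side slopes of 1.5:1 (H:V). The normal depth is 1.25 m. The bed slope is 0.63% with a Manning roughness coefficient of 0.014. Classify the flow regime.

supercritical

With bottom width b = 1.6 m and side slope z = 1.5: A = (b + zy)y = (1.6 + 1.5×1.25)×1.25 = 4.344 m²; P = b + 2y√(1+z²) = 1.6 + 2×1.25×1.803 = 6.107 m.
Hydraulic radius R = A/P = 4.344/6.107 = 0.7113 m.
V = (1/n) R^(2/3) √S = (1/0.014) × 0.7113^(2/3) × √0.0063 = 4.518 m/s. Hydraulic depth D_h = A/T = 4.344/5.35 = 0.8119 m.
Froude number Fr = V/√(g·D_h) = 4.518/√(9.81×0.8119) = 1.6, which is greater than 1, so the flow is supercritical.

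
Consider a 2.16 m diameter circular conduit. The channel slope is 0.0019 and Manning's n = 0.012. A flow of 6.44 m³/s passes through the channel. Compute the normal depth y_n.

Manning's equation rearranged: A R^(2/3) = nQ / (1·√S) = 0.012 × 6.44 / (√0.0019) = 1.773.
Try y = 1.7 m: A R^(2/3) = 2.336 — too large.
Try y = 1.05 m: A R^(2/3) = 1.158 — too small.
Try y = 1.37 m: A R^(2/3) = 1.774 — matches.

y_n = 1.37 m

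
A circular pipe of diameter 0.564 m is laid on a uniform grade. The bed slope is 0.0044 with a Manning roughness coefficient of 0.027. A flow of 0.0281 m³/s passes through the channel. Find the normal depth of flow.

y_n = 0.157 m

Manning's equation rearranged: A R^(2/3) = nQ / (1·√S) = 0.027 × 0.0281 / (√0.0044) = 0.01144.
Try y = 0.198 m: A R^(2/3) = 0.0179 — high.
Try y = 0.132 m: A R^(2/3) = 0.008131 — low.
Try y = 0.157 m: A R^(2/3) = 0.01146 — matches.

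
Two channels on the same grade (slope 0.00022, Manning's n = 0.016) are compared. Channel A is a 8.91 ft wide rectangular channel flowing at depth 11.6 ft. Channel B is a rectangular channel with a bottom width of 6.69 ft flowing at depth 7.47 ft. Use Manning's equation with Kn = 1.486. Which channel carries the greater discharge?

Channel A: Flow area A = b·y = 8.91 × 11.6 = 103.4 ft². Wetted perimeter P = b + 2y = 8.91 + 2×11.6 = 32.11 ft. Hydraulic radius R = A/P = 103.4/32.11 = 3.219 ft. Q_A = (1.486/0.016)·103.4·3.219^(2/3)·√0.00022 = 310.4 ft³/s.
Channel B: Flow area A = b·y = 6.69 × 7.47 = 49.97 ft². Wetted perimeter P = b + 2y = 6.69 + 2×7.47 = 21.63 ft. Hydraulic radius R = A/P = 49.97/21.63 = 2.31 ft. Q_B = (1.486/0.016)·49.97·2.31^(2/3)·√0.00022 = 120.3 ft³/s.
Q_A = 310.4 ft³/s vs Q_B = 120.3 ft³/s, so channel A carries more.

channel A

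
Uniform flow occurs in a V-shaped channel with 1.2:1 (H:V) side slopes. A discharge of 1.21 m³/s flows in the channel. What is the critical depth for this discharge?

At critical depth, Q² T / (g A³) = 1, i.e. A³/T = Q²/g = 1.21²/9.81 = 0.1492.
At y = 0.808 m: A³/T = 0.248 — too large.
At y = 0.578 m: A³/T = 0.04645 — too small.
At y = 0.73 m: A³/T = 0.1493 — ≈ 0.1492.

y_c = 0.73 m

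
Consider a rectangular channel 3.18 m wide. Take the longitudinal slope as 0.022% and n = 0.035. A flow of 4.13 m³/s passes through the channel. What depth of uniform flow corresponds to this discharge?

y_n = 2.99 m

Manning's equation rearranged: A R^(2/3) = nQ / (1·√S) = 0.035 × 4.13 / (√0.00022) = 9.746.
Try y = 3.56 m: A R^(2/3) = 12.06 — high.
Try y = 2.99 m: A R^(2/3) = 9.748 — matches.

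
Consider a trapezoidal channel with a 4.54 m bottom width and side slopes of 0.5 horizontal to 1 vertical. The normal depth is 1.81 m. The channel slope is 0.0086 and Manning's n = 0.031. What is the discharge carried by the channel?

Q = 32.3 m³/s

With bottom width b = 4.54 m and side slope z = 0.5: A = (b + zy)y = (4.54 + 0.5×1.81)×1.81 = 9.855 m²; P = b + 2y√(1+z²) = 4.54 + 2×1.81×1.118 = 8.587 m.
Hydraulic radius R = A/P = 9.855/8.587 = 1.148 m.
Manning's equation: Q = (1/n) A R^(2/3) S^(1/2) = (1/0.031) × 9.855 × 1.148^(2/3) × 0.0086^(1/2) = 32.3 m³/s.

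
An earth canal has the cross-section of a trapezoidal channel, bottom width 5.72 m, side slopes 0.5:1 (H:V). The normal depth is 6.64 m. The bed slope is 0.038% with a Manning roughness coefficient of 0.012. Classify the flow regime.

With bottom width b = 5.72 m and side slope z = 0.5: A = (b + zy)y = (5.72 + 0.5×6.64)×6.64 = 60.03 m²; P = b + 2y√(1+z²) = 5.72 + 2×6.64×1.118 = 20.57 m.
Hydraulic radius R = A/P = 60.03/20.57 = 2.918 m.
V = (1/n) R^(2/3) √S = (1/0.012) × 2.918^(2/3) × √0.00038 = 3.318 m/s. Hydraulic depth D_h = A/T = 60.03/12.36 = 4.856 m.
Froude number Fr = V/√(g·D_h) = 3.318/√(9.81×4.856) = 0.481, which is less than 1, so the flow is subcritical.

subcritical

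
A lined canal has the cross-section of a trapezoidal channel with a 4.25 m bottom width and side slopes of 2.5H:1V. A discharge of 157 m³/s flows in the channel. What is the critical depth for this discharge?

y_c = 3.07 m

At critical depth, Q² T / (g A³) = 1, i.e. A³/T = Q²/g = 157²/9.81 = 2513.
At y = 3.51 m: A³/T = 4383 — high.
At y = 2.25 m: A³/T = 707.7 — low.
At y = 3.07 m: A³/T = 2503 — ≈ 2513.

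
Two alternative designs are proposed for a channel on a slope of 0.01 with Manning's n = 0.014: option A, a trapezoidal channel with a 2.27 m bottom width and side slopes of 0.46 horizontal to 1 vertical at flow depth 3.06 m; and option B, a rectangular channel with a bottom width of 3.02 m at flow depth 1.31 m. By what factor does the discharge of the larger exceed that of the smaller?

4.18

Channel A: With bottom width b = 2.27 m and side slope z = 0.46: A = (b + zy)y = (2.27 + 0.46×3.06)×3.06 = 11.25 m²; P = b + 2y√(1+z²) = 2.27 + 2×3.06×1.101 = 9.006 m. Hydraulic radius R = A/P = 11.25/9.006 = 1.249 m. Q_A = (1/0.014)·11.25·1.249^(2/3)·√0.01 = 93.25 m³/s.
Channel B: Flow area A = b·y = 3.02 × 1.31 = 3.956 m². Wetted perimeter P = b + 2y = 3.02 + 2×1.31 = 5.64 m. Hydraulic radius R = A/P = 3.956/5.64 = 0.7015 m. Q_B = (1/0.014)·3.956·0.7015^(2/3)·√0.01 = 22.31 m³/s.
The larger discharge is 93.25 m³/s and the smaller is 22.31 m³/s; the ratio is 4.18.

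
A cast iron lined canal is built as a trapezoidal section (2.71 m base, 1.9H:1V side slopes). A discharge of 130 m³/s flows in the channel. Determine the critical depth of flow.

At critical depth, Q² T / (g A³) = 1, i.e. A³/T = Q²/g = 130²/9.81 = 1723.
At y = 2.56 m: A³/T = 586.1 — short.
At y = 4.15 m: A³/T = 4600 — over.
At y = 3.31 m: A³/T = 1729 — matches.

y_c = 3.31 m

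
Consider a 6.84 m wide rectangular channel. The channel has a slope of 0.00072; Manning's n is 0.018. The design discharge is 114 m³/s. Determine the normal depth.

Manning's equation rearranged: A R^(2/3) = nQ / (1·√S) = 0.018 × 114 / (√0.00072) = 76.47.
At y = 7.89 m: A R^(2/3) = 96.36 — over.
At y = 6.52 m: A R^(2/3) = 76.42 — ≈ 76.47.

y_n = 6.52 m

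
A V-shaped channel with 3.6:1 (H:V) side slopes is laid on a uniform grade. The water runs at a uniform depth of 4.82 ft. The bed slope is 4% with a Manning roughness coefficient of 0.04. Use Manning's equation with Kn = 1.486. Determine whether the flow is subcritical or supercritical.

supercritical

For a triangular section with side slope z = 3.6: A = zy² = 3.6×4.82² = 83.64 ft²; P = 2y√(1+z²) = 2×4.82×3.736 = 36.02 ft.
Hydraulic radius R = A/P = 83.64/36.02 = 2.322 ft.
V = (1.486/n) R^(2/3) √S = (1.486/0.04) × 2.322^(2/3) × √0.04 = 13.03 ft/s. Hydraulic depth D_h = A/T = 83.64/34.7 = 2.41 ft.
Froude number Fr = V/√(g·D_h) = 13.03/√(32.2×2.41) = 1.48, which is greater than 1, so the flow is supercritical.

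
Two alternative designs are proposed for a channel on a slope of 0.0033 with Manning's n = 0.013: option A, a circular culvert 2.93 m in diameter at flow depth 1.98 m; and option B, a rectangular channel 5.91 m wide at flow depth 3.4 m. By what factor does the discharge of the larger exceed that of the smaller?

Channel A: For a circular section of diameter D = 2.93 m at depth y = 1.98 m, the central angle is θ = 2 arccos(1 − 2y/D) = 3.86 rad. Then A = (D²/8)(θ − sin θ) = 4.849 m² and P = Dθ/2 = 5.655 m. Hydraulic radius R = A/P = 4.849/5.655 = 0.8574 m. Q_A = (1/0.013)·4.849·0.8574^(2/3)·√0.0033 = 19.34 m³/s.
Channel B: Flow area A = b·y = 5.91 × 3.4 = 20.09 m². Wetted perimeter P = b + 2y = 5.91 + 2×3.4 = 12.71 m. Hydraulic radius R = A/P = 20.09/12.71 = 1.581 m. Q_B = (1/0.013)·20.09·1.581^(2/3)·√0.0033 = 120.5 m³/s.
The larger discharge is 120.5 m³/s and the smaller is 19.34 m³/s; the ratio is 6.23.

6.23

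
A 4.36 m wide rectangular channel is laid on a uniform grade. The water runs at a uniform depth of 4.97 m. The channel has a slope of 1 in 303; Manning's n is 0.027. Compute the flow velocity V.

Flow area A = b·y = 4.36 × 4.97 = 21.67 m². Wetted perimeter P = b + 2y = 4.36 + 2×4.97 = 14.3 m.
Hydraulic radius R = A/P = 21.67/14.3 = 1.515 m.
From Manning's equation, V = (1/n) R^(2/3) S^(1/2) = (1/0.027) × 1.515^(2/3) × 0.0033^(1/2) = 2.81 m/s.

V = 2.81 m/s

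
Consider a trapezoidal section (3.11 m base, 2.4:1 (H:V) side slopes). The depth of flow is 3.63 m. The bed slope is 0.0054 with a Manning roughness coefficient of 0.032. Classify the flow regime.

With bottom width b = 3.11 m and side slope z = 2.4: A = (b + zy)y = (3.11 + 2.4×3.63)×3.63 = 42.91 m²; P = b + 2y√(1+z²) = 3.11 + 2×3.63×2.6 = 21.99 m.
Hydraulic radius R = A/P = 42.91/21.99 = 1.952 m.
V = (1/n) R^(2/3) √S = (1/0.032) × 1.952^(2/3) × √0.0054 = 3.587 m/s. Hydraulic depth D_h = A/T = 42.91/20.53 = 2.09 m.
Froude number Fr = V/√(g·D_h) = 3.587/√(9.81×2.09) = 0.792, which is less than 1, so the flow is subcritical.

subcritical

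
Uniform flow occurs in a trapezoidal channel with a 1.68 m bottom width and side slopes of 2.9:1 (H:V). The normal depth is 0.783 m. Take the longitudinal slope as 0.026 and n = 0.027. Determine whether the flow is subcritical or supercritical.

supercritical

With bottom width b = 1.68 m and side slope z = 2.9: A = (b + zy)y = (1.68 + 2.9×0.783)×0.783 = 3.093 m²; P = b + 2y√(1+z²) = 1.68 + 2×0.783×3.068 = 6.484 m.
Hydraulic radius R = A/P = 3.093/6.484 = 0.4771 m.
V = (1/n) R^(2/3) √S = (1/0.027) × 0.4771^(2/3) × √0.026 = 3.646 m/s. Hydraulic depth D_h = A/T = 3.093/6.221 = 0.4972 m.
Froude number Fr = V/√(g·D_h) = 3.646/√(9.81×0.4972) = 1.65, which is greater than 1, so the flow is supercritical.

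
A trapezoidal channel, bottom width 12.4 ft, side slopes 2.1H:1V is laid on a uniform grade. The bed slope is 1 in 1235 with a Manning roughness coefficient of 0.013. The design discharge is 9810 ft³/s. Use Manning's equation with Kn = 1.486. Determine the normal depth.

Manning's equation rearranged: A R^(2/3) = nQ / (1.486·√S) = 0.013 × 9810 / (1.486 × √0.0008097) = 3016.
Trying y = 17.6 ft: A R^(2/3) = 3818 — high.
Trying y = 11.5 ft: A R^(2/3) = 1446 — low.
Trying y = 15.9 ft: A R^(2/3) = 3016 — ≈ 3016.

y_n = 15.9 ft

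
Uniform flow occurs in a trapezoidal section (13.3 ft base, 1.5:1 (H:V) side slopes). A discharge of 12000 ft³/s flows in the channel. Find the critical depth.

At critical depth, Q² T / (g A³) = 1, i.e. A³/T = Q²/g = 12000²/32.2 = 4472000.
Trying y = 20 ft: A³/T = 8860000 — high.
Trying y = 17 ft: A³/T = 4463000 — matches.

y_c = 17 ft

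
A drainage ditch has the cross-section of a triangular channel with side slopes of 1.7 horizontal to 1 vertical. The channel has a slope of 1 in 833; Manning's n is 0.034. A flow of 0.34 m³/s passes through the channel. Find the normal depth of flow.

y_n = 0.67 m

Manning's equation rearranged: A R^(2/3) = nQ / (1·√S) = 0.034 × 0.34 / (√0.0012) = 0.3336.
At y = 0.595 m: A R^(2/3) = 0.2429 — too small.
At y = 0.832 m: A R^(2/3) = 0.5939 — too large.
At y = 0.67 m: A R^(2/3) = 0.3334 — ≈ 0.3336.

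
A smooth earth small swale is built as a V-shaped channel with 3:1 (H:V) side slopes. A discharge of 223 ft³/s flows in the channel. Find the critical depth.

y_c = 3.21 ft

At critical depth, Q² T / (g A³) = 1, i.e. A³/T = Q²/g = 223²/32.2 = 1544.
At y = 2.25 ft: A³/T = 259.5 — too small.
At y = 3.54 ft: A³/T = 2502 — too large.
At y = 3.21 ft: A³/T = 1534 — ≈ 1544.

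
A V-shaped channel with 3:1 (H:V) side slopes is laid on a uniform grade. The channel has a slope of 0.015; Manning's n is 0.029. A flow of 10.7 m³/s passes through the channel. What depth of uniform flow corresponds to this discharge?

y_n = 1.13 m

Manning's equation rearranged: A R^(2/3) = nQ / (1·√S) = 0.029 × 10.7 / (√0.015) = 2.534.
At y = 1.33 m: A R^(2/3) = 3.903 — too large.
At y = 0.827 m: A R^(2/3) = 1.1 — too small.
At y = 1.13 m: A R^(2/3) = 2.528 — ≈ 2.534.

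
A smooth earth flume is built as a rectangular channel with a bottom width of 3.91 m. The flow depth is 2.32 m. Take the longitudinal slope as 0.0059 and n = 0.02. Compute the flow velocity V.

V = 4 m/s

Flow area A = b·y = 3.91 × 2.32 = 9.071 m². Wetted perimeter P = b + 2y = 3.91 + 2×2.32 = 8.55 m.
Hydraulic radius R = A/P = 9.071/8.55 = 1.061 m.
From Manning's equation, V = (1/n) R^(2/3) S^(1/2) = (1/0.02) × 1.061^(2/3) × 0.0059^(1/2) = 4 m/s.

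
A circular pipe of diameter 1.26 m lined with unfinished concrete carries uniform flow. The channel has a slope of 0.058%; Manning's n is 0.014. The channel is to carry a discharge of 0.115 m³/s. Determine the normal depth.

y_n = 0.29 m

Manning's equation rearranged: A R^(2/3) = nQ / (1·√S) = 0.014 × 0.115 / (√0.00058) = 0.06685.
At y = 0.353 m: A R^(2/3) = 0.09895 — too large.
At y = 0.29 m: A R^(2/3) = 0.06707 — ≈ 0.06685.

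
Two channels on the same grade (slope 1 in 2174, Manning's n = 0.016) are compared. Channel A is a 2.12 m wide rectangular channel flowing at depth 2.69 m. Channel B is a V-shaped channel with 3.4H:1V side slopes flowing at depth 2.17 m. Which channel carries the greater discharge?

channel B

Channel A: Flow area A = b·y = 2.12 × 2.69 = 5.703 m². Wetted perimeter P = b + 2y = 2.12 + 2×2.69 = 7.5 m. Hydraulic radius R = A/P = 5.703/7.5 = 0.7604 m. Q_A = (1/0.016)·5.703·0.7604^(2/3)·√0.00046 = 6.368 m³/s.
Channel B: For a triangular section with side slope z = 3.4: A = zy² = 3.4×2.17² = 16.01 m²; P = 2y√(1+z²) = 2×2.17×3.544 = 15.38 m. Hydraulic radius R = A/P = 16.01/15.38 = 1.041 m. Q_B = (1/0.016)·16.01·1.041^(2/3)·√0.00046 = 22.04 m³/s.
Q_A = 6.368 m³/s vs Q_B = 22.04 m³/s, so channel B carries more.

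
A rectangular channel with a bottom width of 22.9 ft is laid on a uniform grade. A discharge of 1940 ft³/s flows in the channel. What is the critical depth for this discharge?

For a rectangular channel, critical depth y_c = (q²/g)^(1/3) where q = Q/b = 1940/22.9 = 84.72 ft²/s.
So y_c = (84.72²/32.2)^(1/3) = 6.06 ft.

y_c = 6.06 ft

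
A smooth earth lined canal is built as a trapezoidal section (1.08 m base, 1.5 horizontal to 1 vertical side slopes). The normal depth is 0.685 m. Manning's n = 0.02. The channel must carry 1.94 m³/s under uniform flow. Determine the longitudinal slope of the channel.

With bottom width b = 1.08 m and side slope z = 1.5: A = (b + zy)y = (1.08 + 1.5×0.685)×0.685 = 1.444 m²; P = b + 2y√(1+z²) = 1.08 + 2×0.685×1.803 = 3.55 m.
Hydraulic radius R = A/P = 1.444/3.55 = 0.4067 m.
From Manning's equation, S = [nQ / (1 A R^(2/3))]² = [0.02 × 1.94 / (1 × 1.444 × 0.4067^(2/3))]² = 0.0024.

S = 0.0024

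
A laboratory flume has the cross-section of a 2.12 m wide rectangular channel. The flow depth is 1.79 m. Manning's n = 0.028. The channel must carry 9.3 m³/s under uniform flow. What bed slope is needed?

Flow area A = b·y = 2.12 × 1.79 = 3.795 m². Wetted perimeter P = b + 2y = 2.12 + 2×1.79 = 5.7 m.
Hydraulic radius R = A/P = 3.795/5.7 = 0.6658 m.
From Manning's equation, S = [nQ / (1 A R^(2/3))]² = [0.028 × 9.3 / (1 × 3.795 × 0.6658^(2/3))]² = 0.0081.

S = 0.0081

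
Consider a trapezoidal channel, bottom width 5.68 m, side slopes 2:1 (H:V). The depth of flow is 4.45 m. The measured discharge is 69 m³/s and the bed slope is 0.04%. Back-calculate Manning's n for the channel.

With bottom width b = 5.68 m and side slope z = 2: A = (b + zy)y = (5.68 + 2×4.45)×4.45 = 64.88 m²; P = b + 2y√(1+z²) = 5.68 + 2×4.45×2.236 = 25.58 m.
Hydraulic radius R = A/P = 64.88/25.58 = 2.536 m.
Rearranging Manning's equation: n = (1/Q) A R^(2/3) S^(1/2) = (1/69) × 64.88 × 2.536^(2/3) × √0.0004 = 0.035.

n = 0.035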